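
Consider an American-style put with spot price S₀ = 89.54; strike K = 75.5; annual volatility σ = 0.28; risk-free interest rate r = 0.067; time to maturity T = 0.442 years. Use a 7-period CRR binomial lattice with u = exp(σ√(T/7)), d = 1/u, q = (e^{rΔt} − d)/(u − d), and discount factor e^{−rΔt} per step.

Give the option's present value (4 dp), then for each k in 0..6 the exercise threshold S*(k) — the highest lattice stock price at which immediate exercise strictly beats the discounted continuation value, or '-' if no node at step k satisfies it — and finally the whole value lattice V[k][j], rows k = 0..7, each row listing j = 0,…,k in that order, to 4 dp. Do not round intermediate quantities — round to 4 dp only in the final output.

price = 1.1981
boundary = - - - - - 62.9846 67.5757
tree:
1.1981
2.0267 0.4198
3.3553 0.7798 0.0808
5.4070 1.4315 0.1665 0.0000
8.4175 2.5884 0.3430 0.0000 0.0000
12.5154 4.5894 0.7065 0.0000 0.0000 0.0000
16.7946 7.9243 1.4555 0.0000 0.0000 0.0000 0.0000
20.7831 12.5154 2.9984 0.0000 0.0000 0.0000 0.0000 0.0000

Δt=0.06314, u=1.07289, d=0.93206, q=0.51252, disc=e^(-rΔt)=0.99578
k=7 terminal: V=max(K-S,0) → 20.7831 12.5154 2.9984 0.0000 0.0000 0.0000 0.0000 0.0000
k=6: j=0 S=58.7054 intr=16.7946 cont=16.4759 V=16.7946[EX]; j=1 S=67.5757 intr=7.9243 cont=7.6055 V=7.9243[EX]; j=2 S=77.7865 intr=0.0000 cont=1.4555 V=1.4555[hold]; j=3 S=89.5400 intr=0.0000 cont=0.0000 V=0.0000[hold]; j=4 S=103.0695 intr=0.0000 cont=0.0000 V=0.0000[hold]; j=5 S=118.6433 intr=0.0000 cont=0.0000 V=0.0000[hold]; j=6 S=136.5704 intr=0.0000 cont=0.0000 V=0.0000[hold]  S*(6)=67.5757
k=5: j=0 S=62.9846 intr=12.5154 cont=12.1967 V=12.5154[EX]; j=1 S=72.5016 intr=2.9984 cont=4.5894 V=4.5894[hold]; j=2 S=83.4566 intr=0.0000 cont=0.7065 V=0.7065[hold]; j=3 S=96.0669 intr=0.0000 cont=0.0000 V=0.0000[hold]; j=4 S=110.5826 intr=0.0000 cont=0.0000 V=0.0000[hold]; j=5 S=127.2916 intr=0.0000 cont=0.0000 V=0.0000[hold]  S*(5)=62.9846
k=4: j=0 S=67.5757 intr=7.9243 cont=8.4175 V=8.4175[hold]; j=1 S=77.7865 intr=0.0000 cont=2.5884 V=2.5884[hold]; j=2 S=89.5400 intr=0.0000 cont=0.3430 V=0.3430[hold]; j=3 S=103.0695 intr=0.0000 cont=0.0000 V=0.0000[hold]; j=4 S=118.6433 intr=0.0000 cont=0.0000 V=0.0000[hold]  S*(4)=-
k=3: j=0 S=72.5016 intr=2.9984 cont=5.4070 V=5.4070[hold]; j=1 S=83.4566 intr=0.0000 cont=1.4315 V=1.4315[hold]; j=2 S=96.0669 intr=0.0000 cont=0.1665 V=0.1665[hold]; j=3 S=110.5826 intr=0.0000 cont=0.0000 V=0.0000[hold]  S*(3)=-
k=2: j=0 S=77.7865 intr=0.0000 cont=3.3553 V=3.3553[hold]; j=1 S=89.5400 intr=0.0000 cont=0.7798 V=0.7798[hold]; j=2 S=103.0695 intr=0.0000 cont=0.0808 V=0.0808[hold]  S*(2)=-
k=1: j=0 S=83.4566 intr=0.0000 cont=2.0267 V=2.0267[hold]; j=1 S=96.0669 intr=0.0000 cont=0.4198 V=0.4198[hold]  S*(1)=-
k=0: j=0 S=89.5400 intr=0.0000 cont=1.1981 V=1.1981[hold]  S*(0)=-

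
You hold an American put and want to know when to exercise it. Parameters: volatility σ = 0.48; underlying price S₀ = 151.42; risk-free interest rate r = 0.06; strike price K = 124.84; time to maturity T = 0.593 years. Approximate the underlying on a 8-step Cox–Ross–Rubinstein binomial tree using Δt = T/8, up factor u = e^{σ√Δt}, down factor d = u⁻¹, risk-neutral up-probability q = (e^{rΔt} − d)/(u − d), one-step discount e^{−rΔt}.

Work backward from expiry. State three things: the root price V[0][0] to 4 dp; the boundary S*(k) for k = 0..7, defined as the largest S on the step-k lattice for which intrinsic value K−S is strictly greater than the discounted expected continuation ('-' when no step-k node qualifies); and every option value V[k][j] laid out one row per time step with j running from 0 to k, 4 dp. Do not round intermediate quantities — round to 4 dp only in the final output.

price = 8.6104
boundary = - - - - - 78.7781 89.7762 102.3097
tree:
8.6104
12.8172 4.2115
18.5956 6.7841 1.5119
26.1656 10.7085 2.6690 0.2940
35.4891 16.4817 4.6615 0.5726 0.0000
46.0619 24.5611 8.0329 1.1156 0.0000 0.0000
55.7126 35.0638 13.6070 2.1732 0.0000 0.0000 0.0000
64.1811 46.0619 22.5303 4.2335 0.0000 0.0000 0.0000 0.0000
71.6121 55.7126 35.0638 8.2471 0.0000 0.0000 0.0000 0.0000 0.0000

params: Δt=0.07412 u=1.13961 d=0.87749 q=0.48438 e^(-rΔt)=0.99556
t_8 payoffs: 71.6121 55.7126 35.0638 8.2471 0.0000 0.0000 0.0000 0.0000 0.0000
t_7: node(7,0) S=60.6589 payoff=64.1811 vs cont=63.6271 → 64.1811 [stop]  node(7,1) S=78.7781 payoff=46.0619 vs cont=45.5079 → 46.0619 [stop]  node(7,2) S=102.3097 payoff=22.5303 vs cont=21.9763 → 22.5303 [stop]  node(7,3) S=132.8702 payoff=0.0000 vs cont=4.2335 → 4.2335 [wait]  node(7,4) S=172.5594 payoff=0.0000 vs cont=0.0000 → 0.0000 [wait]  node(7,5) S=224.1041 payoff=0.0000 vs cont=0.0000 → 0.0000 [wait]  node(7,6) S=291.0454 payoff=0.0000 vs cont=0.0000 → 0.0000 [wait]  node(7,7) S=377.9825 payoff=0.0000 vs cont=0.0000 → 0.0000 [wait]  ⇒ S*(7)=102.3097
t_6: node(6,0) S=69.1274 payoff=55.7126 vs cont=55.1586 → 55.7126 [stop]  node(6,1) S=89.7762 payoff=35.0638 vs cont=34.5098 → 35.0638 [stop]  node(6,2) S=116.5929 payoff=8.2471 vs cont=13.6070 → 13.6070 [wait]  node(6,3) S=151.4200 payoff=0.0000 vs cont=2.1732 → 2.1732 [wait]  node(6,4) S=196.6501 payoff=0.0000 vs cont=0.0000 → 0.0000 [wait]  node(6,5) S=255.3908 payoff=0.0000 vs cont=0.0000 → 0.0000 [wait]  node(6,6) S=331.6776 payoff=0.0000 vs cont=0.0000 → 0.0000 [wait]  ⇒ S*(6)=89.7762
t_5: node(5,0) S=78.7781 payoff=46.0619 vs cont=45.5079 → 46.0619 [stop]  node(5,1) S=102.3097 payoff=22.5303 vs cont=24.5611 → 24.5611 [wait]  node(5,2) S=132.8702 payoff=0.0000 vs cont=8.0329 → 8.0329 [wait]  node(5,3) S=172.5594 payoff=0.0000 vs cont=1.1156 → 1.1156 [wait]  node(5,4) S=224.1041 payoff=0.0000 vs cont=0.0000 → 0.0000 [wait]  node(5,5) S=291.0454 payoff=0.0000 vs cont=0.0000 → 0.0000 [wait]  ⇒ S*(5)=78.7781
t_4: node(4,0) S=89.7762 payoff=35.0638 vs cont=35.4891 → 35.4891 [wait]  node(4,1) S=116.5929 payoff=8.2471 vs cont=16.4817 → 16.4817 [wait]  node(4,2) S=151.4200 payoff=0.0000 vs cont=4.6615 → 4.6615 [wait]  node(4,3) S=196.6501 payoff=0.0000 vs cont=0.5726 → 0.5726 [wait]  node(4,4) S=255.3908 payoff=0.0000 vs cont=0.0000 → 0.0000 [wait]  ⇒ S*(4)=-
t_3: node(3,0) S=102.3097 payoff=22.5303 vs cont=26.1656 → 26.1656 [wait]  node(3,1) S=132.8702 payoff=0.0000 vs cont=10.7085 → 10.7085 [wait]  node(3,2) S=172.5594 payoff=0.0000 vs cont=2.6690 → 2.6690 [wait]  node(3,3) S=224.1041 payoff=0.0000 vs cont=0.2940 → 0.2940 [wait]  ⇒ S*(3)=-
t_2: node(2,0) S=116.5929 payoff=8.2471 vs cont=18.5956 → 18.5956 [wait]  node(2,1) S=151.4200 payoff=0.0000 vs cont=6.7841 → 6.7841 [wait]  node(2,2) S=196.6501 payoff=0.0000 vs cont=1.5119 → 1.5119 [wait]  ⇒ S*(2)=-
t_1: node(1,0) S=132.8702 payoff=0.0000 vs cont=12.8172 → 12.8172 [wait]  node(1,1) S=172.5594 payoff=0.0000 vs cont=4.2115 → 4.2115 [wait]  ⇒ S*(1)=-
t_0: node(0,0) S=151.4200 payoff=0.0000 vs cont=8.6104 → 8.6104 [wait]  ⇒ S*(0)=-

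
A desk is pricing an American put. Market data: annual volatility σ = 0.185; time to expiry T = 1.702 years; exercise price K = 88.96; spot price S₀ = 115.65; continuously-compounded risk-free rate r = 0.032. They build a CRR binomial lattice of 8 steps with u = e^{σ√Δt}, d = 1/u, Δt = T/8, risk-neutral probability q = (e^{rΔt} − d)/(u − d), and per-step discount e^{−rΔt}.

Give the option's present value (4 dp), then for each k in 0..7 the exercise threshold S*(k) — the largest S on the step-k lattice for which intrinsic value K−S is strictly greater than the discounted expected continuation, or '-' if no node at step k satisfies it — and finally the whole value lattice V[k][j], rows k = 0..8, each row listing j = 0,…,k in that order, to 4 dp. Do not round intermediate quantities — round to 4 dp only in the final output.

price = 1.1812
boundary = - - - - - - 69.3096 75.4835
tree:
1.1812
2.0289 0.4101
3.4132 0.7709 0.0806
5.5976 1.4308 0.1686 0.0000
8.8933 2.6128 0.3527 0.0000 0.0000
13.5700 4.6702 0.7378 0.0000 0.0000 0.0000
19.6504 8.1058 1.5434 0.0000 0.0000 0.0000 0.0000
25.3194 13.4765 3.2283 0.0000 0.0000 0.0000 0.0000 0.0000
30.5247 19.6504 6.7527 0.0000 0.0000 0.0000 0.0000 0.0000 0.0000

Δt=0.21275  u=1.08908  d=0.91821  q=0.51866  discount=0.99322
step 8 (expiry): payoffs max(K−S,0) = 30.5247 19.6504 6.7527 0.0000 0.0000 0.0000 0.0000 0.0000 0.0000
step 7: (k=7,j=0): S=63.6406, (K−S)⁺=25.3194, hold=24.7158 ⇒ V=25.3194 exercise | (k=7,j=1): S=75.4835, (K−S)⁺=13.4765, hold=12.8729 ⇒ V=13.4765 exercise | (k=7,j=2): S=89.5302, (K−S)⁺=0.0000, hold=3.2283 ⇒ V=3.2283 continue | (k=7,j=3): S=106.1908, (K−S)⁺=0.0000, hold=0.0000 ⇒ V=0.0000 continue | (k=7,j=4): S=125.9518, (K−S)⁺=0.0000, hold=0.0000 ⇒ V=0.0000 continue | (k=7,j=5): S=149.3901, (K−S)⁺=0.0000, hold=0.0000 ⇒ V=0.0000 continue | (k=7,j=6): S=177.1901, (K−S)⁺=0.0000, hold=0.0000 ⇒ V=0.0000 continue | (k=7,j=7): S=210.1633, (K−S)⁺=0.0000, hold=0.0000 ⇒ V=0.0000 continue  boundary S*=75.4835
step 6: (k=6,j=0): S=69.3096, (K−S)⁺=19.6504, hold=19.0469 ⇒ V=19.6504 exercise | (k=6,j=1): S=82.2073, (K−S)⁺=6.7527, hold=8.1058 ⇒ V=8.1058 continue | (k=6,j=2): S=97.5053, (K−S)⁺=0.0000, hold=1.5434 ⇒ V=1.5434 continue | (k=6,j=3): S=115.6500, (K−S)⁺=0.0000, hold=0.0000 ⇒ V=0.0000 continue | (k=6,j=4): S=137.1713, (K−S)⁺=0.0000, hold=0.0000 ⇒ V=0.0000 continue | (k=6,j=5): S=162.6974, (K−S)⁺=0.0000, hold=0.0000 ⇒ V=0.0000 continue | (k=6,j=6): S=192.9737, (K−S)⁺=0.0000, hold=0.0000 ⇒ V=0.0000 continue  boundary S*=69.3096
step 5: (k=5,j=0): S=75.4835, (K−S)⁺=13.4765, hold=13.5700 ⇒ V=13.5700 continue | (k=5,j=1): S=89.5302, (K−S)⁺=0.0000, hold=4.6702 ⇒ V=4.6702 continue | (k=5,j=2): S=106.1908, (K−S)⁺=0.0000, hold=0.7378 ⇒ V=0.7378 continue | (k=5,j=3): S=125.9518, (K−S)⁺=0.0000, hold=0.0000 ⇒ V=0.0000 continue | (k=5,j=4): S=149.3901, (K−S)⁺=0.0000, hold=0.0000 ⇒ V=0.0000 continue | (k=5,j=5): S=177.1901, (K−S)⁺=0.0000, hold=0.0000 ⇒ V=0.0000 continue  boundary S*=-
step 4: (k=4,j=0): S=82.2073, (K−S)⁺=6.7527, hold=8.8933 ⇒ V=8.8933 continue | (k=4,j=1): S=97.5053, (K−S)⁺=0.0000, hold=2.6128 ⇒ V=2.6128 continue | (k=4,j=2): S=115.6500, (K−S)⁺=0.0000, hold=0.3527 ⇒ V=0.3527 continue | (k=4,j=3): S=137.1713, (K−S)⁺=0.0000, hold=0.0000 ⇒ V=0.0000 continue | (k=4,j=4): S=162.6974, (K−S)⁺=0.0000, hold=0.0000 ⇒ V=0.0000 continue  boundary S*=-
step 3: (k=3,j=0): S=89.5302, (K−S)⁺=0.0000, hold=5.5976 ⇒ V=5.5976 continue | (k=3,j=1): S=106.1908, (K−S)⁺=0.0000, hold=1.4308 ⇒ V=1.4308 continue | (k=3,j=2): S=125.9518, (K−S)⁺=0.0000, hold=0.1686 ⇒ V=0.1686 continue | (k=3,j=3): S=149.3901, (K−S)⁺=0.0000, hold=0.0000 ⇒ V=0.0000 continue  boundary S*=-
step 2: (k=2,j=0): S=97.5053, (K−S)⁺=0.0000, hold=3.4132 ⇒ V=3.4132 continue | (k=2,j=1): S=115.6500, (K−S)⁺=0.0000, hold=0.7709 ⇒ V=0.7709 continue | (k=2,j=2): S=137.1713, (K−S)⁺=0.0000, hold=0.0806 ⇒ V=0.0806 continue  boundary S*=-
step 1: (k=1,j=0): S=106.1908, (K−S)⁺=0.0000, hold=2.0289 ⇒ V=2.0289 continue | (k=1,j=1): S=125.9518, (K−S)⁺=0.0000, hold=0.4101 ⇒ V=0.4101 continue  boundary S*=-
step 0: (k=0,j=0): S=115.6500, (K−S)⁺=0.0000, hold=1.1812 ⇒ V=1.1812 continue  boundary S*=-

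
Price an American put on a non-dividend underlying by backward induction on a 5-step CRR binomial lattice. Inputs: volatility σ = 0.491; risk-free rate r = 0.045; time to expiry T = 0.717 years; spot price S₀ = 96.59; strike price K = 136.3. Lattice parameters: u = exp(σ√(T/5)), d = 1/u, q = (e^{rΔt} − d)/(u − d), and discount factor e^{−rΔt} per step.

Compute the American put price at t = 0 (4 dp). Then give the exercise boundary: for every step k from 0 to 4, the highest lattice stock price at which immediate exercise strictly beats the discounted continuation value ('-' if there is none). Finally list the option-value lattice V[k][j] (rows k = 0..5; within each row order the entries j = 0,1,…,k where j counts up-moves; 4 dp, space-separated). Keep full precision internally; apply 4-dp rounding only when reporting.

params: Δt=0.14340 u=1.20434 d=0.83033 q=0.47096 e^(-rΔt)=0.99357
t_5 payoffs: 98.1773 81.0053 56.0985 19.9727 0.0000 0.0000
t_4: node(4,0) S=45.9128 payoff=90.3872 vs cont=89.5105 → 90.3872 [stop]  node(4,1) S=66.5937 payoff=69.7063 vs cont=68.8296 → 69.7063 [stop]  node(4,2) S=96.5900 payoff=39.7100 vs cont=38.8333 → 39.7100 [stop]  node(4,3) S=140.0978 payoff=0.0000 vs cont=10.4984 → 10.4984 [wait]  node(4,4) S=203.2032 payoff=0.0000 vs cont=0.0000 → 0.0000 [wait]  ⇒ S*(4)=96.5900
t_3: node(3,0) S=55.2947 payoff=81.0053 vs cont=80.1286 → 81.0053 [stop]  node(3,1) S=80.2015 payoff=56.0985 vs cont=55.2218 → 56.0985 [stop]  node(3,2) S=116.3273 payoff=19.9727 vs cont=25.7856 → 25.7856 [wait]  node(3,3) S=168.7256 payoff=0.0000 vs cont=5.5183 → 5.5183 [wait]  ⇒ S*(3)=80.2015
t_2: node(2,0) S=66.5937 payoff=69.7063 vs cont=68.8296 → 69.7063 [stop]  node(2,1) S=96.5900 payoff=39.7100 vs cont=41.5533 → 41.5533 [wait]  node(2,2) S=140.0978 payoff=0.0000 vs cont=16.1361 → 16.1361 [wait]  ⇒ S*(2)=66.5937
t_1: node(1,0) S=80.2015 payoff=56.0985 vs cont=56.0843 → 56.0985 [stop]  node(1,1) S=116.3273 payoff=19.9727 vs cont=29.3925 → 29.3925 [wait]  ⇒ S*(1)=80.2015
t_0: node(0,0) S=96.5900 payoff=39.7100 vs cont=43.2411 → 43.2411 [wait]  ⇒ S*(0)=-

price = 43.2411
boundary = - 80.2015 66.5937 80.2015 96.5900
tree:
43.2411
56.0985 29.3925
69.7063 41.5533 16.1361
81.0053 56.0985 25.7856 5.5183
90.3872 69.7063 39.7100 10.4984 0.0000
98.1773 81.0053 56.0985 19.9727 0.0000 0.0000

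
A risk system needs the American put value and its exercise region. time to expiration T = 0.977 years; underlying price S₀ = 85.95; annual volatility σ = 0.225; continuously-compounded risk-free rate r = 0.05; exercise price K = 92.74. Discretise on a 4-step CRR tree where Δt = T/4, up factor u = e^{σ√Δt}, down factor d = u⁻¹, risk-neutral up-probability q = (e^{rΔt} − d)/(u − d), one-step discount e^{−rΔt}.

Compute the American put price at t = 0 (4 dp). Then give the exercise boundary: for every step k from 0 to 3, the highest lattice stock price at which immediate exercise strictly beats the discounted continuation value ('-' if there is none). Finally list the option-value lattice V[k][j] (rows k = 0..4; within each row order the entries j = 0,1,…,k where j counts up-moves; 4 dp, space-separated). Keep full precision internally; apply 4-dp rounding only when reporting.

params: Δt=0.24425 u=1.11762 d=0.89476 q=0.52736 e^(-rΔt)=0.98786
t_4 payoffs: 37.6499 23.9287 6.7900 0.0000 0.0000
t_3: node(3,0) S=61.5697 payoff=31.1703 vs cont=30.0446 → 31.1703 [stop]  node(3,1) S=76.9047 payoff=15.8353 vs cont=14.7096 → 15.8353 [stop]  node(3,2) S=96.0592 payoff=0.0000 vs cont=3.1702 → 3.1702 [wait]  node(3,3) S=119.9844 payoff=0.0000 vs cont=0.0000 → 0.0000 [wait]  ⇒ S*(3)=76.9047
t_2: node(2,0) S=68.8113 payoff=23.9287 vs cont=22.8030 → 23.9287 [stop]  node(2,1) S=85.9500 payoff=6.7900 vs cont=9.0451 → 9.0451 [wait]  node(2,2) S=107.3574 payoff=0.0000 vs cont=1.4802 → 1.4802 [wait]  ⇒ S*(2)=68.8113
t_1: node(1,0) S=76.9047 payoff=15.8353 vs cont=15.8844 → 15.8844 [wait]  node(1,1) S=96.0592 payoff=0.0000 vs cont=4.9942 → 4.9942 [wait]  ⇒ S*(1)=-
t_0: node(0,0) S=85.9500 payoff=6.7900 vs cont=10.0182 → 10.0182 [wait]  ⇒ S*(0)=-

price = 10.0182
boundary = - - 68.8113 76.9047
tree:
10.0182
15.8844 4.9942
23.9287 9.0451 1.4802
31.1703 15.8353 3.1702 0.0000
37.6499 23.9287 6.7900 0.0000 0.0000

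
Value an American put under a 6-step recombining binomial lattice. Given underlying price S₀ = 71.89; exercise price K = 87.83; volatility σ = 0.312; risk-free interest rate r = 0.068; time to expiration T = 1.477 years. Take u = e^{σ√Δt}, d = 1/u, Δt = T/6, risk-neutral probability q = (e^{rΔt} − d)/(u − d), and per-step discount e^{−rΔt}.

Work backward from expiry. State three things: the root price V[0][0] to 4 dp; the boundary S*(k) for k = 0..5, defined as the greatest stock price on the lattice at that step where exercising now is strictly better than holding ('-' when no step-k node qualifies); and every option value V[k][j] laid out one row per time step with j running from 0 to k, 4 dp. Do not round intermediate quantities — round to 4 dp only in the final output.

Δt=0.24617  u=1.16742  d=0.85659  q=0.51568  discount=0.98340
step 6 (expiry): payoffs max(K−S,0) = 59.4314 49.1261 35.0813 15.9400 0.0000 0.0000 0.0000
step 5: (k=5,j=0): S=33.1532, (K−S)⁺=54.6768, hold=53.2188 ⇒ V=54.6768 exercise | (k=5,j=1): S=45.1838, (K−S)⁺=42.6462, hold=41.1882 ⇒ V=42.6462 exercise | (k=5,j=2): S=61.5800, (K−S)⁺=26.2500, hold=24.7920 ⇒ V=26.2500 exercise | (k=5,j=3): S=83.9261, (K−S)⁺=3.9039, hold=7.5919 ⇒ V=7.5919 continue | (k=5,j=4): S=114.3810, (K−S)⁺=0.0000, hold=0.0000 ⇒ V=0.0000 continue | (k=5,j=5): S=155.8874, (K−S)⁺=0.0000, hold=0.0000 ⇒ V=0.0000 continue  boundary S*=61.5800
step 4: (k=4,j=0): S=38.7039, (K−S)⁺=49.1261, hold=47.6681 ⇒ V=49.1261 exercise | (k=4,j=1): S=52.7487, (K−S)⁺=35.0813, hold=33.6234 ⇒ V=35.0813 exercise | (k=4,j=2): S=71.8900, (K−S)⁺=15.9400, hold=16.3523 ⇒ V=16.3523 continue | (k=4,j=3): S=97.9773, (K−S)⁺=0.0000, hold=3.6158 ⇒ V=3.6158 continue | (k=4,j=4): S=133.5311, (K−S)⁺=0.0000, hold=0.0000 ⇒ V=0.0000 continue  boundary S*=52.7487
step 3: (k=3,j=0): S=45.1838, (K−S)⁺=42.6462, hold=41.1882 ⇒ V=42.6462 exercise | (k=3,j=1): S=61.5800, (K−S)⁺=26.2500, hold=25.0011 ⇒ V=26.2500 exercise | (k=3,j=2): S=83.9261, (K−S)⁺=3.9039, hold=9.6219 ⇒ V=9.6219 continue | (k=3,j=3): S=114.3810, (K−S)⁺=0.0000, hold=1.7221 ⇒ V=1.7221 continue  boundary S*=61.5800
step 2: (k=2,j=0): S=52.7487, (K−S)⁺=35.0813, hold=33.6234 ⇒ V=35.0813 exercise | (k=2,j=1): S=71.8900, (K−S)⁺=15.9400, hold=17.3817 ⇒ V=17.3817 continue | (k=2,j=2): S=97.9773, (K−S)⁺=0.0000, hold=5.4560 ⇒ V=5.4560 continue  boundary S*=52.7487
step 1: (k=1,j=0): S=61.5800, (K−S)⁺=26.2500, hold=25.5231 ⇒ V=26.2500 exercise | (k=1,j=1): S=83.9261, (K−S)⁺=3.9039, hold=11.0454 ⇒ V=11.0454 continue  boundary S*=61.5800
step 0: (k=0,j=0): S=71.8900, (K−S)⁺=15.9400, hold=18.1036 ⇒ V=18.1036 continue  boundary S*=-

price = 18.1036
boundary = - 61.5800 52.7487 61.5800 52.7487 61.5800
tree:
18.1036
26.2500 11.0454
35.0813 17.3817 5.4560
42.6462 26.2500 9.6219 1.7221
49.1261 35.0813 16.3523 3.6158 0.0000
54.6768 42.6462 26.2500 7.5919 0.0000 0.0000
59.4314 49.1261 35.0813 15.9400 0.0000 0.0000 0.0000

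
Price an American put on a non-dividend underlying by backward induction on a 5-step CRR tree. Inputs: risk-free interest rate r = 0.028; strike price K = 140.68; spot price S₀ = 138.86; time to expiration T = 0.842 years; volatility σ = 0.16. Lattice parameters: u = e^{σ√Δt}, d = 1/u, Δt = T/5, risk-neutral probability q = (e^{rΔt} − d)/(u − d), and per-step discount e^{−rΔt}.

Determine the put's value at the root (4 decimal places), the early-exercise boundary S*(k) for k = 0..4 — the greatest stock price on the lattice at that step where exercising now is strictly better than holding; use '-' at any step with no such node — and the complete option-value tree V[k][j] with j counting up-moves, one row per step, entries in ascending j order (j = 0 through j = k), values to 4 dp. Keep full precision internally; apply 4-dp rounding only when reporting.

params: Δt=0.16840 u=1.06786 d=0.93645 q=0.51956 e^(-rΔt)=0.99530
t_5 payoffs: 40.6797 26.6467 10.6445 0.0000 0.0000 0.0000
t_4: node(4,0) S=106.7866 payoff=33.8934 vs cont=33.2317 → 33.8934 [stop]  node(4,1) S=121.7718 payoff=18.9082 vs cont=18.2464 → 18.9082 [stop]  node(4,2) S=138.8600 payoff=1.8200 vs cont=5.0900 → 5.0900 [wait]  node(4,3) S=158.3461 payoff=0.0000 vs cont=0.0000 → 0.0000 [wait]  node(4,4) S=180.5667 payoff=0.0000 vs cont=0.0000 → 0.0000 [wait]  ⇒ S*(4)=121.7718
t_3: node(3,0) S=114.0333 payoff=26.6467 vs cont=25.9849 → 26.6467 [stop]  node(3,1) S=130.0355 payoff=10.6445 vs cont=11.6737 → 11.6737 [wait]  node(3,2) S=148.2833 payoff=0.0000 vs cont=2.4340 → 2.4340 [wait]  node(3,3) S=169.0918 payoff=0.0000 vs cont=0.0000 → 0.0000 [wait]  ⇒ S*(3)=114.0333
t_2: node(2,0) S=121.7718 payoff=18.9082 vs cont=18.7786 → 18.9082 [stop]  node(2,1) S=138.8600 payoff=1.8200 vs cont=6.8408 → 6.8408 [wait]  node(2,2) S=158.3461 payoff=0.0000 vs cont=1.1639 → 1.1639 [wait]  ⇒ S*(2)=121.7718
t_1: node(1,0) S=130.0355 payoff=10.6445 vs cont=12.5790 → 12.5790 [wait]  node(1,1) S=148.2833 payoff=0.0000 vs cont=3.8730 → 3.8730 [wait]  ⇒ S*(1)=-
t_0: node(0,0) S=138.8600 payoff=1.8200 vs cont=8.0178 → 8.0178 [wait]  ⇒ S*(0)=-

price = 8.0178
boundary = - - 121.7718 114.0333 121.7718
tree:
8.0178
12.5790 3.8730
18.9082 6.8408 1.1639
26.6467 11.6737 2.4340 0.0000
33.8934 18.9082 5.0900 0.0000 0.0000
40.6797 26.6467 10.6445 0.0000 0.0000 0.0000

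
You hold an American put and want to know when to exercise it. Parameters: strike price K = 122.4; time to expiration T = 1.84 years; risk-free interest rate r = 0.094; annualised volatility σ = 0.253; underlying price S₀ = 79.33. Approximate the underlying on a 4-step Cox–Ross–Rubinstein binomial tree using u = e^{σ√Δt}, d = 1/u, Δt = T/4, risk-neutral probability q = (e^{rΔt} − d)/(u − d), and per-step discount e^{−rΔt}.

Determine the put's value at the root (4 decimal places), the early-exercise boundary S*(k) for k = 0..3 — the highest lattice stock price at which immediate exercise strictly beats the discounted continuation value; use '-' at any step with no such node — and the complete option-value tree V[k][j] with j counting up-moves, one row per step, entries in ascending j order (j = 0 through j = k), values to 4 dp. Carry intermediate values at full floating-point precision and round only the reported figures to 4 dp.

price = 43.0700
boundary = 79.3300 94.1801 79.3300 94.1801
tree:
43.0700
55.5786 28.2199
66.1149 43.0700 13.5639
74.9898 55.5786 28.2199 4.2054
82.4653 66.1149 43.0700 10.5899 0.0000

Δt=0.46000, u=1.18719, d=0.84232, q=0.58534, disc=e^(-rΔt)=0.95768
k=4 terminal: V=max(K-S,0) → 82.4653 66.1149 43.0700 10.5899 0.0000
k=3: j=0 S=47.4102 intr=74.9898 cont=69.8100 V=74.9898[EX]; j=1 S=66.8214 intr=55.5786 cont=50.3988 V=55.5786[EX]; j=2 S=94.1801 intr=28.2199 cont=23.0401 V=28.2199[EX]; j=3 S=132.7404 intr=0.0000 cont=4.2054 V=4.2054[hold]  S*(3)=94.1801
k=2: j=0 S=56.2851 intr=66.1149 cont=60.9351 V=66.1149[EX]; j=1 S=79.3300 intr=43.0700 cont=37.8902 V=43.0700[EX]; j=2 S=111.8101 intr=10.5899 cont=13.5639 V=13.5639[hold]  S*(2)=79.3300
k=1: j=0 S=66.8214 intr=55.5786 cont=50.3988 V=55.5786[EX]; j=1 S=94.1801 intr=28.2199 cont=24.7073 V=28.2199[EX]  S*(1)=94.1801
k=0: j=0 S=79.3300 intr=43.0700 cont=37.8902 V=43.0700[EX]  S*(0)=79.3300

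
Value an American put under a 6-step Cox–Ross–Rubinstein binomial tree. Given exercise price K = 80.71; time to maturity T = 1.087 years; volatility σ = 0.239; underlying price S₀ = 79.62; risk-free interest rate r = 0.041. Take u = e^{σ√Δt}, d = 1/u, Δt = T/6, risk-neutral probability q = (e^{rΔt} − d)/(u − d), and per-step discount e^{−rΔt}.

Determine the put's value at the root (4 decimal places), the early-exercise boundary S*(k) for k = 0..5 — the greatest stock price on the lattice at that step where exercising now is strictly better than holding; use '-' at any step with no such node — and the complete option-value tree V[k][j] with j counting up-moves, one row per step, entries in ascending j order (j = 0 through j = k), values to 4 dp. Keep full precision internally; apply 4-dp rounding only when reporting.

price = 6.9719
boundary = - - 64.9625 58.6791 64.9625 71.9188
tree:
6.9719
10.6882 3.5198
15.7475 6.0059 1.1938
22.0309 9.9413 2.3301 0.1245
27.7066 15.7475 4.5339 0.2566 0.0000
32.8333 22.0309 8.7912 0.5289 0.0000 0.0000
37.4641 27.7066 15.7475 1.0900 0.0000 0.0000 0.0000

Δt=0.18117, u=1.10708, d=0.90328, q=0.51117, disc=e^(-rΔt)=0.99260
k=6 terminal: V=max(K-S,0) → 37.4641 27.7066 15.7475 1.0900 0.0000 0.0000 0.0000
k=5: j=0 S=47.8767 intr=32.8333 cont=32.2360 V=32.8333[EX]; j=1 S=58.6791 intr=22.0309 cont=21.4336 V=22.0309[EX]; j=2 S=71.9188 intr=8.7912 cont=8.1939 V=8.7912[EX]; j=3 S=88.1458 intr=0.0000 cont=0.5289 V=0.5289[hold]; j=4 S=108.0341 intr=0.0000 cont=0.0000 V=0.0000[hold]; j=5 S=132.4097 intr=0.0000 cont=0.0000 V=0.0000[hold]  S*(5)=71.9188
k=4: j=0 S=53.0034 intr=27.7066 cont=27.1093 V=27.7066[EX]; j=1 S=64.9625 intr=15.7475 cont=15.1502 V=15.7475[EX]; j=2 S=79.6200 intr=1.0900 cont=4.5339 V=4.5339[hold]; j=3 S=97.5846 intr=0.0000 cont=0.2566 V=0.2566[hold]; j=4 S=119.6025 intr=0.0000 cont=0.0000 V=0.0000[hold]  S*(4)=64.9625
k=3: j=0 S=58.6791 intr=22.0309 cont=21.4336 V=22.0309[EX]; j=1 S=71.9188 intr=8.7912 cont=9.9413 V=9.9413[hold]; j=2 S=88.1458 intr=0.0000 cont=2.3301 V=2.3301[hold]; j=3 S=108.0341 intr=0.0000 cont=0.1245 V=0.1245[hold]  S*(3)=58.6791
k=2: j=0 S=64.9625 intr=15.7475 cont=15.7337 V=15.7475[EX]; j=1 S=79.6200 intr=1.0900 cont=6.0059 V=6.0059[hold]; j=2 S=97.5846 intr=0.0000 cont=1.1938 V=1.1938[hold]  S*(2)=64.9625
k=1: j=0 S=71.9188 intr=8.7912 cont=10.6882 V=10.6882[hold]; j=1 S=88.1458 intr=0.0000 cont=3.5198 V=3.5198[hold]  S*(1)=-
k=0: j=0 S=79.6200 intr=1.0900 cont=6.9719 V=6.9719[hold]  S*(0)=-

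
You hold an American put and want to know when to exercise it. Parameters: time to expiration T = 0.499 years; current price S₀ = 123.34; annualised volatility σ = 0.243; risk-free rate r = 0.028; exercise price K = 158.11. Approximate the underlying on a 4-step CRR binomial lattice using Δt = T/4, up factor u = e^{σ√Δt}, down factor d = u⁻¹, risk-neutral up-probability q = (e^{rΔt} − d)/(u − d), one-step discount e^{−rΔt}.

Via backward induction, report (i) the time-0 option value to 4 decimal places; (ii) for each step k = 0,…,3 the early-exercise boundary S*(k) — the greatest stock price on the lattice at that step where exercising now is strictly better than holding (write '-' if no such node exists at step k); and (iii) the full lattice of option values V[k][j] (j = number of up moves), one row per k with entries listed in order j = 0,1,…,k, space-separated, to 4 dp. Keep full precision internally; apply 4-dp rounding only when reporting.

price = 34.7700
boundary = 123.3400 113.1956 123.3400 134.3935
tree:
34.7700
44.9144 24.6905
54.2245 34.7700 14.7403
62.7688 44.9144 23.7165 5.8284
70.6104 54.2245 34.7700 11.6723 0.0000

params: Δt=0.12475 u=1.08962 d=0.91775 q=0.49892 e^(-rΔt)=0.99651
t_4 payoffs: 70.6104 54.2245 34.7700 11.6723 0.0000
t_3: node(3,0) S=95.3412 payoff=62.7688 vs cont=62.2175 → 62.7688 [stop]  node(3,1) S=113.1956 payoff=44.9144 vs cont=44.3631 → 44.9144 [stop]  node(3,2) S=134.3935 payoff=23.7165 vs cont=23.1652 → 23.7165 [stop]  node(3,3) S=159.5612 payoff=0.0000 vs cont=5.8284 → 5.8284 [wait]  ⇒ S*(3)=134.3935
t_2: node(2,0) S=103.8855 payoff=54.2245 vs cont=53.6731 → 54.2245 [stop]  node(2,1) S=123.3400 payoff=34.7700 vs cont=34.2187 → 34.7700 [stop]  node(2,2) S=146.4377 payoff=11.6723 vs cont=14.7403 → 14.7403 [wait]  ⇒ S*(2)=123.3400
t_1: node(1,0) S=113.1956 payoff=44.9144 vs cont=44.3631 → 44.9144 [stop]  node(1,1) S=134.3935 payoff=23.7165 vs cont=24.6905 → 24.6905 [wait]  ⇒ S*(1)=113.1956
t_0: node(0,0) S=123.3400 payoff=34.7700 vs cont=34.7029 → 34.7700 [stop]  ⇒ S*(0)=123.3400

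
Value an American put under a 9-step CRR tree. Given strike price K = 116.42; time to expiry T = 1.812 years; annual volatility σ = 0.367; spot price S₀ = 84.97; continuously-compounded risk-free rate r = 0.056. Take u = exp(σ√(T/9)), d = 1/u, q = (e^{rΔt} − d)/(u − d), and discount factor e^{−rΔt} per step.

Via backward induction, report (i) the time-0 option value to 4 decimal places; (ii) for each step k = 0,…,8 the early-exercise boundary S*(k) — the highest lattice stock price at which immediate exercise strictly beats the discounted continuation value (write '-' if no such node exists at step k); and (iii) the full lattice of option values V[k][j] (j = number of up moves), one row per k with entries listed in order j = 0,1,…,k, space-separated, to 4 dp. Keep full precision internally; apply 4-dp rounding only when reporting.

Δt=0.20133  u=1.17901  d=0.84817  q=0.49320  discount=0.98879
step 9 (expiry): payoffs max(K−S,0) = 97.1175 89.5883 79.1223 64.5740 44.3510 16.2397 0.0000 0.0000 0.0000 0.0000
step 8: (k=8,j=0): S=22.7578, (K−S)⁺=93.6622, hold=92.3569 ⇒ V=93.6622 exercise | (k=8,j=1): S=31.6348, (K−S)⁺=84.7852, hold=83.4800 ⇒ V=84.7852 exercise | (k=8,j=2): S=43.9742, (K−S)⁺=72.4458, hold=71.1405 ⇒ V=72.4458 exercise | (k=8,j=3): S=61.1268, (K−S)⁺=55.2932, hold=53.9879 ⇒ V=55.2932 exercise | (k=8,j=4): S=84.9700, (K−S)⁺=31.4500, hold=30.1448 ⇒ V=31.4500 exercise | (k=8,j=5): S=118.1134, (K−S)⁺=0.0000, hold=8.1381 ⇒ V=8.1381 continue | (k=8,j=6): S=164.1848, (K−S)⁺=0.0000, hold=0.0000 ⇒ V=0.0000 continue | (k=8,j=7): S=228.2268, (K−S)⁺=0.0000, hold=0.0000 ⇒ V=0.0000 continue | (k=8,j=8): S=317.2490, (K−S)⁺=0.0000, hold=0.0000 ⇒ V=0.0000 continue  boundary S*=84.9700
step 7: (k=7,j=0): S=26.8317, (K−S)⁺=89.5883, hold=88.2831 ⇒ V=89.5883 exercise | (k=7,j=1): S=37.2977, (K−S)⁺=79.1223, hold=77.8171 ⇒ V=79.1223 exercise | (k=7,j=2): S=51.8460, (K−S)⁺=64.5740, hold=63.2688 ⇒ V=64.5740 exercise | (k=7,j=3): S=72.0690, (K−S)⁺=44.3510, hold=43.0457 ⇒ V=44.3510 exercise | (k=7,j=4): S=100.1803, (K−S)⁺=16.2397, hold=19.7289 ⇒ V=19.7289 continue | (k=7,j=5): S=139.2567, (K−S)⁺=0.0000, hold=4.0782 ⇒ V=4.0782 continue | (k=7,j=6): S=193.5752, (K−S)⁺=0.0000, hold=0.0000 ⇒ V=0.0000 continue | (k=7,j=7): S=269.0812, (K−S)⁺=0.0000, hold=0.0000 ⇒ V=0.0000 continue  boundary S*=72.0690
step 6: (k=6,j=0): S=31.6348, (K−S)⁺=84.7852, hold=83.4800 ⇒ V=84.7852 exercise | (k=6,j=1): S=43.9742, (K−S)⁺=72.4458, hold=71.1405 ⇒ V=72.4458 exercise | (k=6,j=2): S=61.1268, (K−S)⁺=55.2932, hold=53.9879 ⇒ V=55.2932 exercise | (k=6,j=3): S=84.9700, (K−S)⁺=31.4500, hold=31.8464 ⇒ V=31.8464 continue | (k=6,j=4): S=118.1134, (K−S)⁺=0.0000, hold=11.8754 ⇒ V=11.8754 continue | (k=6,j=5): S=164.1848, (K−S)⁺=0.0000, hold=2.0437 ⇒ V=2.0437 continue | (k=6,j=6): S=228.2268, (K−S)⁺=0.0000, hold=0.0000 ⇒ V=0.0000 continue  boundary S*=61.1268
step 5: (k=5,j=0): S=37.2977, (K−S)⁺=79.1223, hold=77.8171 ⇒ V=79.1223 exercise | (k=5,j=1): S=51.8460, (K−S)⁺=64.5740, hold=63.2688 ⇒ V=64.5740 exercise | (k=5,j=2): S=72.0690, (K−S)⁺=44.3510, hold=43.2390 ⇒ V=44.3510 exercise | (k=5,j=3): S=100.1803, (K−S)⁺=16.2397, hold=21.7501 ⇒ V=21.7501 continue | (k=5,j=4): S=139.2567, (K−S)⁺=0.0000, hold=6.9476 ⇒ V=6.9476 continue | (k=5,j=5): S=193.5752, (K−S)⁺=0.0000, hold=1.0241 ⇒ V=1.0241 continue  boundary S*=72.0690
step 4: (k=4,j=0): S=43.9742, (K−S)⁺=72.4458, hold=71.1405 ⇒ V=72.4458 exercise | (k=4,j=1): S=61.1268, (K−S)⁺=55.2932, hold=53.9879 ⇒ V=55.2932 exercise | (k=4,j=2): S=84.9700, (K−S)⁺=31.4500, hold=32.8320 ⇒ V=32.8320 continue | (k=4,j=3): S=118.1134, (K−S)⁺=0.0000, hold=14.2876 ⇒ V=14.2876 continue | (k=4,j=4): S=164.1848, (K−S)⁺=0.0000, hold=3.9810 ⇒ V=3.9810 continue  boundary S*=61.1268
step 3: (k=3,j=0): S=51.8460, (K−S)⁺=64.5740, hold=63.2688 ⇒ V=64.5740 exercise | (k=3,j=1): S=72.0690, (K−S)⁺=44.3510, hold=43.7197 ⇒ V=44.3510 exercise | (k=3,j=2): S=100.1803, (K−S)⁺=16.2397, hold=23.4204 ⇒ V=23.4204 continue | (k=3,j=3): S=139.2567, (K−S)⁺=0.0000, hold=9.1012 ⇒ V=9.1012 continue  boundary S*=72.0690
step 2: (k=2,j=0): S=61.1268, (K−S)⁺=55.2932, hold=53.9879 ⇒ V=55.2932 exercise | (k=2,j=1): S=84.9700, (K−S)⁺=31.4500, hold=33.6466 ⇒ V=33.6466 continue | (k=2,j=2): S=118.1134, (K−S)⁺=0.0000, hold=16.1749 ⇒ V=16.1749 continue  boundary S*=61.1268
step 1: (k=1,j=0): S=72.0690, (K−S)⁺=44.3510, hold=44.1169 ⇒ V=44.3510 exercise | (k=1,j=1): S=100.1803, (K−S)⁺=16.2397, hold=24.7490 ⇒ V=24.7490 continue  boundary S*=72.0690
step 0: (k=0,j=0): S=84.9700, (K−S)⁺=31.4500, hold=34.2945 ⇒ V=34.2945 continue  boundary S*=-

price = 34.2945
boundary = - 72.0690 61.1268 72.0690 61.1268 72.0690 61.1268 72.0690 84.9700
tree:
34.2945
44.3510 24.7490
55.2932 33.6466 16.1749
64.5740 44.3510 23.4204 9.1012
72.4458 55.2932 32.8320 14.2876 3.9810
79.1223 64.5740 44.3510 21.7501 6.9476 1.0241
84.7852 72.4458 55.2932 31.8464 11.8754 2.0437 0.0000
89.5883 79.1223 64.5740 44.3510 19.7289 4.0782 0.0000 0.0000
93.6622 84.7852 72.4458 55.2932 31.4500 8.1381 0.0000 0.0000 0.0000
97.1175 89.5883 79.1223 64.5740 44.3510 16.2397 0.0000 0.0000 0.0000 0.0000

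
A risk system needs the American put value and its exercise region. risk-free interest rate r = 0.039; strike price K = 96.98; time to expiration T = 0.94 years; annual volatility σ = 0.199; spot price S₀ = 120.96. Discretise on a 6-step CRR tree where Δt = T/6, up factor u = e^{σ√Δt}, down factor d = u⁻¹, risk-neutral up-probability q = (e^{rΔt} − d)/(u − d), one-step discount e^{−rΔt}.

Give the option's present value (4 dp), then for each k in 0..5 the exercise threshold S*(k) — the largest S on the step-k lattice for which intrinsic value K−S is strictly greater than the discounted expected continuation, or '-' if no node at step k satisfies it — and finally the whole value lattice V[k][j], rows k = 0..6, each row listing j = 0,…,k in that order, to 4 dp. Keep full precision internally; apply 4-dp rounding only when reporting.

price = 0.9439
boundary = - - - - - 81.5835
tree:
0.9439
1.7408 0.2171
3.1520 0.4543 0.0000
5.5692 0.9507 0.0000 0.0000
9.5058 1.9893 0.0000 0.0000 0.0000
15.3965 4.1627 0.0000 0.0000 0.0000 0.0000
21.5759 8.7106 0.0000 0.0000 0.0000 0.0000 0.0000

params: Δt=0.15667 u=1.08195 d=0.92426 q=0.51918 e^(-rΔt)=0.99391
t_6 payoffs: 21.5759 8.7106 0.0000 0.0000 0.0000 0.0000 0.0000
t_5: node(5,0) S=81.5835 payoff=15.3965 vs cont=14.8057 → 15.3965 [stop]  node(5,1) S=95.5033 payoff=1.4767 vs cont=4.1627 → 4.1627 [wait]  node(5,2) S=111.7980 payoff=0.0000 vs cont=0.0000 → 0.0000 [wait]  node(5,3) S=130.8729 payoff=0.0000 vs cont=0.0000 → 0.0000 [wait]  node(5,4) S=153.2023 payoff=0.0000 vs cont=0.0000 → 0.0000 [wait]  node(5,5) S=179.3416 payoff=0.0000 vs cont=0.0000 → 0.0000 [wait]  ⇒ S*(5)=81.5835
t_4: node(4,0) S=88.2694 payoff=8.7106 vs cont=9.5058 → 9.5058 [wait]  node(4,1) S=103.3299 payoff=0.0000 vs cont=1.9893 → 1.9893 [wait]  node(4,2) S=120.9600 payoff=0.0000 vs cont=0.0000 → 0.0000 [wait]  node(4,3) S=141.5981 payoff=0.0000 vs cont=0.0000 → 0.0000 [wait]  node(4,4) S=165.7575 payoff=0.0000 vs cont=0.0000 → 0.0000 [wait]  ⇒ S*(4)=-
t_3: node(3,0) S=95.5033 payoff=1.4767 vs cont=5.5692 → 5.5692 [wait]  node(3,1) S=111.7980 payoff=0.0000 vs cont=0.9507 → 0.9507 [wait]  node(3,2) S=130.8729 payoff=0.0000 vs cont=0.0000 → 0.0000 [wait]  node(3,3) S=153.2023 payoff=0.0000 vs cont=0.0000 → 0.0000 [wait]  ⇒ S*(3)=-
t_2: node(2,0) S=103.3299 payoff=0.0000 vs cont=3.1520 → 3.1520 [wait]  node(2,1) S=120.9600 payoff=0.0000 vs cont=0.4543 → 0.4543 [wait]  node(2,2) S=141.5981 payoff=0.0000 vs cont=0.0000 → 0.0000 [wait]  ⇒ S*(2)=-
t_1: node(1,0) S=111.7980 payoff=0.0000 vs cont=1.7408 → 1.7408 [wait]  node(1,1) S=130.8729 payoff=0.0000 vs cont=0.2171 → 0.2171 [wait]  ⇒ S*(1)=-
t_0: node(0,0) S=120.9600 payoff=0.0000 vs cont=0.9439 → 0.9439 [wait]  ⇒ S*(0)=-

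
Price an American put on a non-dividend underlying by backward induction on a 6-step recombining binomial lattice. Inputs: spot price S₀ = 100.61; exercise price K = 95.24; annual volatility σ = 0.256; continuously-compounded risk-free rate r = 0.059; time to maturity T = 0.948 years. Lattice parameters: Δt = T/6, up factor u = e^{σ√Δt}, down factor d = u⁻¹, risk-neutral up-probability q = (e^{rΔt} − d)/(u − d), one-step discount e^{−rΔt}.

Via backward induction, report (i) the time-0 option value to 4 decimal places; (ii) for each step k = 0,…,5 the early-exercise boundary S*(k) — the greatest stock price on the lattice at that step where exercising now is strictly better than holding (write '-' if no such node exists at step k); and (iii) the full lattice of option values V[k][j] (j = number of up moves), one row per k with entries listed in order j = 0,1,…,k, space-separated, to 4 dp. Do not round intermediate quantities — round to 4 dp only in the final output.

price = 5.5270
boundary = - - - 74.1417 66.9683 74.1417
tree:
5.5270
8.9687 2.4562
14.0565 4.4434 0.6699
21.0983 7.8229 1.4103 0.0000
28.2717 13.2453 2.9688 0.0000 0.0000
34.7510 21.0983 6.2498 0.0000 0.0000 0.0000
40.6034 28.2717 13.1566 0.0000 0.0000 0.0000 0.0000

params: Δt=0.15800 u=1.10712 d=0.90325 q=0.52052 e^(-rΔt)=0.99072
t_6 payoffs: 40.6034 28.2717 13.1566 0.0000 0.0000 0.0000 0.0000
t_5: node(5,0) S=60.4890 payoff=34.7510 vs cont=33.8673 → 34.7510 [stop]  node(5,1) S=74.1417 payoff=21.0983 vs cont=20.2146 → 21.0983 [stop]  node(5,2) S=90.8758 payoff=4.3642 vs cont=6.2498 → 6.2498 [wait]  node(5,3) S=111.3869 payoff=0.0000 vs cont=0.0000 → 0.0000 [wait]  node(5,4) S=136.5274 payoff=0.0000 vs cont=0.0000 → 0.0000 [wait]  node(5,5) S=167.3423 payoff=0.0000 vs cont=0.0000 → 0.0000 [wait]  ⇒ S*(5)=74.1417
t_4: node(4,0) S=66.9683 payoff=28.2717 vs cont=27.3880 → 28.2717 [stop]  node(4,1) S=82.0834 payoff=13.1566 vs cont=13.2453 → 13.2453 [wait]  node(4,2) S=100.6100 payoff=0.0000 vs cont=2.9688 → 2.9688 [wait]  node(4,3) S=123.3182 payoff=0.0000 vs cont=0.0000 → 0.0000 [wait]  node(4,4) S=151.1516 payoff=0.0000 vs cont=0.0000 → 0.0000 [wait]  ⇒ S*(4)=66.9683
t_3: node(3,0) S=74.1417 payoff=21.0983 vs cont=20.2604 → 21.0983 [stop]  node(3,1) S=90.8758 payoff=4.3642 vs cont=7.8229 → 7.8229 [wait]  node(3,2) S=111.3869 payoff=0.0000 vs cont=1.4103 → 1.4103 [wait]  node(3,3) S=136.5274 payoff=0.0000 vs cont=0.0000 → 0.0000 [wait]  ⇒ S*(3)=74.1417
t_2: node(2,0) S=82.0834 payoff=13.1566 vs cont=14.0565 → 14.0565 [wait]  node(2,1) S=100.6100 payoff=0.0000 vs cont=4.4434 → 4.4434 [wait]  node(2,2) S=123.3182 payoff=0.0000 vs cont=0.6699 → 0.6699 [wait]  ⇒ S*(2)=-
t_1: node(1,0) S=90.8758 payoff=4.3642 vs cont=8.9687 → 8.9687 [wait]  node(1,1) S=111.3869 payoff=0.0000 vs cont=2.4562 → 2.4562 [wait]  ⇒ S*(1)=-
t_0: node(0,0) S=100.6100 payoff=0.0000 vs cont=5.5270 → 5.5270 [wait]  ⇒ S*(0)=-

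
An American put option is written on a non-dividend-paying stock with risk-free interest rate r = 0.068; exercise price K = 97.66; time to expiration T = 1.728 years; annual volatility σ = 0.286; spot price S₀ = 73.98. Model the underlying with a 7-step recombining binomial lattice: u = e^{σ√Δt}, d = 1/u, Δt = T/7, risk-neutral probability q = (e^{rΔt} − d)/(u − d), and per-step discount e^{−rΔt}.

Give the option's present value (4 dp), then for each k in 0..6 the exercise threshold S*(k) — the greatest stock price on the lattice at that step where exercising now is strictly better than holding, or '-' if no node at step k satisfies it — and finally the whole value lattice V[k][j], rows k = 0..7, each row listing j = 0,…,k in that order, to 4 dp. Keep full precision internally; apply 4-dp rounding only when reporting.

Δt=0.24686  u=1.15269  d=0.86754  q=0.52390  discount=0.98335
step 7 (expiry): payoffs max(K−S,0) = 70.2993 61.3060 49.3567 33.4797 12.3840 0.0000 0.0000 0.0000
step 6: (k=6,j=0): S=31.5384, (K−S)⁺=66.1216, hold=64.4960 ⇒ V=66.1216 exercise | (k=6,j=1): S=41.9049, (K−S)⁺=55.7551, hold=54.1295 ⇒ V=55.7551 exercise | (k=6,j=2): S=55.6787, (K−S)⁺=41.9813, hold=40.3556 ⇒ V=41.9813 exercise | (k=6,j=3): S=73.9800, (K−S)⁺=23.6800, hold=22.0543 ⇒ V=23.6800 exercise | (k=6,j=4): S=98.2968, (K−S)⁺=0.0000, hold=5.7979 ⇒ V=5.7979 continue | (k=6,j=5): S=130.6064, (K−S)⁺=0.0000, hold=0.0000 ⇒ V=0.0000 continue | (k=6,j=6): S=173.5359, (K−S)⁺=0.0000, hold=0.0000 ⇒ V=0.0000 continue  boundary S*=73.9800
step 5: (k=5,j=0): S=36.3540, (K−S)⁺=61.3060, hold=59.6804 ⇒ V=61.3060 exercise | (k=5,j=1): S=48.3033, (K−S)⁺=49.3567, hold=47.7310 ⇒ V=49.3567 exercise | (k=5,j=2): S=64.1803, (K−S)⁺=33.4797, hold=31.8540 ⇒ V=33.4797 exercise | (k=5,j=3): S=85.2760, (K−S)⁺=12.3840, hold=14.0733 ⇒ V=14.0733 continue | (k=5,j=4): S=113.3057, (K−S)⁺=0.0000, hold=2.7144 ⇒ V=2.7144 continue | (k=5,j=5): S=150.5486, (K−S)⁺=0.0000, hold=0.0000 ⇒ V=0.0000 continue  boundary S*=64.1803
step 4: (k=4,j=0): S=41.9049, (K−S)⁺=55.7551, hold=54.1295 ⇒ V=55.7551 exercise | (k=4,j=1): S=55.6787, (K−S)⁺=41.9813, hold=40.3556 ⇒ V=41.9813 exercise | (k=4,j=2): S=73.9800, (K−S)⁺=23.6800, hold=22.9246 ⇒ V=23.6800 exercise | (k=4,j=3): S=98.2968, (K−S)⁺=0.0000, hold=7.9872 ⇒ V=7.9872 continue | (k=4,j=4): S=130.6064, (K−S)⁺=0.0000, hold=1.2708 ⇒ V=1.2708 continue  boundary S*=73.9800
step 3: (k=3,j=0): S=48.3033, (K−S)⁺=49.3567, hold=47.7310 ⇒ V=49.3567 exercise | (k=3,j=1): S=64.1803, (K−S)⁺=33.4797, hold=31.8540 ⇒ V=33.4797 exercise | (k=3,j=2): S=85.2760, (K−S)⁺=12.3840, hold=15.2012 ⇒ V=15.2012 continue | (k=3,j=3): S=113.3057, (K−S)⁺=0.0000, hold=4.3941 ⇒ V=4.3941 continue  boundary S*=64.1803
step 2: (k=2,j=0): S=55.6787, (K−S)⁺=41.9813, hold=40.3556 ⇒ V=41.9813 exercise | (k=2,j=1): S=73.9800, (K−S)⁺=23.6800, hold=23.5057 ⇒ V=23.6800 exercise | (k=2,j=2): S=98.2968, (K−S)⁺=0.0000, hold=9.3806 ⇒ V=9.3806 continue  boundary S*=73.9800
step 1: (k=1,j=0): S=64.1803, (K−S)⁺=33.4797, hold=31.8540 ⇒ V=33.4797 exercise | (k=1,j=1): S=85.2760, (K−S)⁺=12.3840, hold=15.9191 ⇒ V=15.9191 continue  boundary S*=64.1803
step 0: (k=0,j=0): S=73.9800, (K−S)⁺=23.6800, hold=23.8755 ⇒ V=23.8755 continue  boundary S*=-

price = 23.8755
boundary = - 64.1803 73.9800 64.1803 73.9800 64.1803 73.9800
tree:
23.8755
33.4797 15.9191
41.9813 23.6800 9.3806
49.3567 33.4797 15.2012 4.3941
55.7551 41.9813 23.6800 7.9872 1.2708
61.3060 49.3567 33.4797 14.0733 2.7144 0.0000
66.1216 55.7551 41.9813 23.6800 5.7979 0.0000 0.0000
70.2993 61.3060 49.3567 33.4797 12.3840 0.0000 0.0000 0.0000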